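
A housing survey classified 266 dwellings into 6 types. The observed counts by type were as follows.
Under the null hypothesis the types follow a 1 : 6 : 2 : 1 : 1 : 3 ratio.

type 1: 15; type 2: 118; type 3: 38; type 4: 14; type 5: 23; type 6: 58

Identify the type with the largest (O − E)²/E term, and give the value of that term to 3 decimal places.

type 4, 1.316

Ratio total = 14. Expected counts: 266×1/14 = 19, 266×6/14 = 114, 266×2/14 = 38, 266×1/14 = 19, 266×1/14 = 19, 266×3/14 = 57.
type 1: (15 − 19)²/19 = 16/19 = 0.8421
type 2: (118 − 114)²/114 = 16/114 = 0.1404
type 3: (38 − 38)²/38 = 0/38 = 0.0000
type 4: (14 − 19)²/19 = 25/19 = 1.3158
type 5: (23 − 19)²/19 = 16/19 = 0.8421
type 6: (58 − 57)²/57 = 1/57 = 0.0175
The largest term is for type 4: 1.316.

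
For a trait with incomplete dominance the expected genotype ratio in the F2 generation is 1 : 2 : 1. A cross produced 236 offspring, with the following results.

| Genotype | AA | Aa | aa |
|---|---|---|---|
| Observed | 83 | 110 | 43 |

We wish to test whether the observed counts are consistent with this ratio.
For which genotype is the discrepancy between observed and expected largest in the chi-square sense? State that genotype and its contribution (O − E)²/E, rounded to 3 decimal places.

AA, 9.763

Ratio total = 4. Expected counts: 236×1/4 = 59, 236×2/4 = 118, 236×1/4 = 59.
cat         O        E   (O−E)²/E
AA         83       59     9.7627
Aa        110      118     0.5424
aa         43       59     4.3390
The largest term is for AA: 9.763.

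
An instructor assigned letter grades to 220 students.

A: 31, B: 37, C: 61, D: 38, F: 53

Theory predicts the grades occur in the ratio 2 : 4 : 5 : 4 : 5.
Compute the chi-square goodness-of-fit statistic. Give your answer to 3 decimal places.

Ratio total = 20. Expected counts: 220×2/20 = 22, 220×4/20 = 44, 220×5/20 = 55, 220×4/20 = 44, 220×5/20 = 55.
χ² = (31−22)²/22 + (37−44)²/44 + (61−55)²/55 + (38−44)²/44 + (53−55)²/55
   = 3.6818 + 1.1136 + 0.6545 + 0.8182 + 0.0727
Sum = 6.341

6.341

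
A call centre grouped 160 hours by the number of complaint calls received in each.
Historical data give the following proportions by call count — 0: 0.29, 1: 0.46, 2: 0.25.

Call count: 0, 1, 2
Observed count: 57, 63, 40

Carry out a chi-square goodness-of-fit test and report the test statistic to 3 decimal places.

Expected counts E_i = n·p_i: 160×0.29 = 46.4, 160×0.46 = 73.6, 160×0.25 = 40.
cat         O        E   (O−E)²/E
0          57     46.4     2.4216
1          63     73.6     1.5266
2          40       40     0.0000
Sum = 3.948

3.948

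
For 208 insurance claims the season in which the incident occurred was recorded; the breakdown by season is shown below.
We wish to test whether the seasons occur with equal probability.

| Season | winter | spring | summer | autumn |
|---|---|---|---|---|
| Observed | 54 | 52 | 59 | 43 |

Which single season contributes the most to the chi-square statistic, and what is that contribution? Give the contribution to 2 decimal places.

Under H₀ each category has probability 1/4, so each expected count is 208/4 = 52.
cat         O        E   (O−E)²/E
winter     54       52      0.077
spring     52       52      0.000
summer     59       52      0.942
autumn     43       52      1.558
The largest term is for autumn: 1.56.

autumn, 1.56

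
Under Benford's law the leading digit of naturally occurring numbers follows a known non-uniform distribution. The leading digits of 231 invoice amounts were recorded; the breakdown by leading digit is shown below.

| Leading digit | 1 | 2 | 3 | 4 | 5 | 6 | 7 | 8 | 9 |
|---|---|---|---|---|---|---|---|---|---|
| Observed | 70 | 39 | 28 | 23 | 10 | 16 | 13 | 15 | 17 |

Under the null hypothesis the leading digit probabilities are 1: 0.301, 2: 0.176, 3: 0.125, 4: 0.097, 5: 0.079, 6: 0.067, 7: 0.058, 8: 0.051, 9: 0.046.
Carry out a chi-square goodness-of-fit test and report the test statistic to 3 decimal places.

Expected counts E_i = n·p_i: 231×0.301 = 69.531, 231×0.176 = 40.656, 231×0.125 = 28.875, 231×0.097 = 22.407, 231×0.079 = 18.249, 231×0.067 = 15.477, 231×0.058 = 13.398, 231×0.051 = 11.781, 231×0.046 = 10.626.
χ² = (70−69.531)²/69.531 + (39−40.656)²/40.656 + (28−28.875)²/28.875 + (23−22.407)²/22.407 + (10−18.249)²/18.249 + (16−15.477)²/15.477 + (13−13.398)²/13.398 + (15−11.781)²/11.781 + (17−10.626)²/10.626
   = 0.0032 + 0.0675 + 0.0265 + 0.0157 + 3.7288 + 0.0177 + 0.0118 + 0.8795 + 3.8234
Sum = 8.574

8.574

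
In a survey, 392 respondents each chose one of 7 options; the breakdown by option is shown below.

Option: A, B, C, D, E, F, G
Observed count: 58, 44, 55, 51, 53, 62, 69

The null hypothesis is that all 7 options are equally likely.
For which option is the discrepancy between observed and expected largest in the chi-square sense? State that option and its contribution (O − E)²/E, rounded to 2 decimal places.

Under H₀ each category has probability 1/7, so each expected count is 392/7 = 56.
cat         O        E   (O−E)²/E
A          58       56      0.071
B          44       56      2.571
C          55       56      0.018
D          51       56      0.446
E          53       56      0.161
F          62       56      0.643
G          69       56      3.018
The largest term is for G: 3.02.

G, 3.02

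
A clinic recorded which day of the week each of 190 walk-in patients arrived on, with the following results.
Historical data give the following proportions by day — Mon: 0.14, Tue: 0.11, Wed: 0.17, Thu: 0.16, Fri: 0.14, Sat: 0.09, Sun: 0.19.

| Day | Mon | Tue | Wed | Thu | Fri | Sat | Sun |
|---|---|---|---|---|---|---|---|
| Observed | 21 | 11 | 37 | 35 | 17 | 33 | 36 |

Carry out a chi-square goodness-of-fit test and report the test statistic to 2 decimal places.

25.50

Expected counts E_i = n·p_i: 190×0.14 = 26.6, 190×0.11 = 20.9, 190×0.17 = 32.3, 190×0.16 = 30.4, 190×0.14 = 26.6, 190×0.09 = 17.1, 190×0.19 = 36.1.
Mon: (21 − 26.6)²/26.6 = 31.36/26.6 = 1.179
Tue: (11 − 20.9)²/20.9 = 98.01/20.9 = 4.689
Wed: (37 − 32.3)²/32.3 = 22.09/32.3 = 0.684
Thu: (35 − 30.4)²/30.4 = 21.16/30.4 = 0.696
Fri: (17 − 26.6)²/26.6 = 92.16/26.6 = 3.465
Sat: (33 − 17.1)²/17.1 = 252.81/17.1 = 14.784
Sun: (36 − 36.1)²/36.1 = 0.01/36.1 = 0.000
Sum = 25.50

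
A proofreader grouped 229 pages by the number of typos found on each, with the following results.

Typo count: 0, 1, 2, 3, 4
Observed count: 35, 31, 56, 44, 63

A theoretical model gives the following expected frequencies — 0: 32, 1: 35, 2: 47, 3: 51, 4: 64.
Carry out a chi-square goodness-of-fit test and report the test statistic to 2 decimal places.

0: (35 − 32)²/32 = 9/32 = 0.281
1: (31 − 35)²/35 = 16/35 = 0.457
2: (56 − 47)²/47 = 81/47 = 1.723
3: (44 − 51)²/51 = 49/51 = 0.961
4: (63 − 64)²/64 = 1/64 = 0.016
Sum = 3.44

3.44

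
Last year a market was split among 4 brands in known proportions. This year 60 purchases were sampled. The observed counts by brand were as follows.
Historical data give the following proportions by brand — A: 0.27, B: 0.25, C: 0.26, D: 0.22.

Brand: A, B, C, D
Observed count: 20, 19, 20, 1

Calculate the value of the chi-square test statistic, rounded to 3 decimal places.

14.475

Expected counts E_i = n·p_i: 60×0.27 = 16.2, 60×0.25 = 15, 60×0.26 = 15.6, 60×0.22 = 13.2.
cat         O        E   (O−E)²/E
A          20     16.2     0.8914
B          19       15     1.0667
C          20     15.6     1.2410
D           1     13.2    11.2758
Sum = 14.475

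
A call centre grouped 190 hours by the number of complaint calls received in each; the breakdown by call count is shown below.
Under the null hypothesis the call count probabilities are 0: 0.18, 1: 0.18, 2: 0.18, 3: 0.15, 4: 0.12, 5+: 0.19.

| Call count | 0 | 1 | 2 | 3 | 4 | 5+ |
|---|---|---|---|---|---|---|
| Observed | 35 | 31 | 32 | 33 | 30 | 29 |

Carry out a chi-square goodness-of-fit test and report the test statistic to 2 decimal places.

4.84

Expected counts E_i = n·p_i: 190×0.18 = 34.2, 190×0.18 = 34.2, 190×0.18 = 34.2, 190×0.15 = 28.5, 190×0.12 = 22.8, 190×0.19 = 36.1.
cat         O        E   (O−E)²/E
0          35     34.2      0.019
1          31     34.2      0.299
2          32     34.2      0.142
3          33     28.5      0.711
4          30     22.8      2.274
5+         29     36.1      1.396
Sum = 4.84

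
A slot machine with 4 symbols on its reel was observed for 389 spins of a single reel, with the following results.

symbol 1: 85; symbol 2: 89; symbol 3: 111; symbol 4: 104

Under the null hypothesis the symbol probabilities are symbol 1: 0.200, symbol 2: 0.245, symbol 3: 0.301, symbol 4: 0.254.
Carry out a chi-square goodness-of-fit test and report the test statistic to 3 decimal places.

Expected counts E_i = n·p_i: 389×0.200 = 77.8, 389×0.245 = 95.305, 389×0.301 = 117.089, 389×0.254 = 98.806.
symbol 1: (85 − 77.8)²/77.8 = 51.84/77.8 = 0.6663
symbol 2: (89 − 95.305)²/95.305 = 39.753025/95.305 = 0.4171
symbol 3: (111 − 117.089)²/117.089 = 37.075921/117.089 = 0.3166
symbol 4: (104 − 98.806)²/98.806 = 26.977636/98.806 = 0.2730
Sum = 1.673

1.673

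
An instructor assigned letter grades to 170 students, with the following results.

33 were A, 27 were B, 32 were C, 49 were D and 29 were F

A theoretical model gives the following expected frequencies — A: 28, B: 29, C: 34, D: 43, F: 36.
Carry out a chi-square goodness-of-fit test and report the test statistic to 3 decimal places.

χ² = (33−28)²/28 + (27−29)²/29 + (32−34)²/34 + (49−43)²/43 + (29−36)²/36
   = 0.8929 + 0.1379 + 0.1176 + 0.8372 + 1.3611
Sum = 3.347

3.347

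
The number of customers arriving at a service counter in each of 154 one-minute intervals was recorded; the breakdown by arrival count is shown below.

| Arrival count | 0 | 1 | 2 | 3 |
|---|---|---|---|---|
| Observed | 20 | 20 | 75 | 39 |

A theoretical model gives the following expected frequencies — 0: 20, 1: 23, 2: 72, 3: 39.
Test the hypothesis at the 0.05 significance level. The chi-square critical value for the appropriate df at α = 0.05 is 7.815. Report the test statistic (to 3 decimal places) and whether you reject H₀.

χ² = (20−20)²/20 + (20−23)²/23 + (75−72)²/72 + (39−39)²/39
   = 0.0000 + 0.3913 + 0.1250 + 0.0000
Sum = 0.516
df = 3. Since 0.516 < 7.815, we do not reject H₀.

0.516; do not reject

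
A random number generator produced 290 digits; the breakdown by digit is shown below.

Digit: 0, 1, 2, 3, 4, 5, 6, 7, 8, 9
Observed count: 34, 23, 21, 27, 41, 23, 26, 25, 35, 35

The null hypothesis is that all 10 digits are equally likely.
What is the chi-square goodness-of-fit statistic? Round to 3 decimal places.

14.000

Expected count for each of the 10 categories: 290/10 = 29.
cat         O        E   (O−E)²/E
0          34       29     0.8621
1          23       29     1.2414
2          21       29     2.2069
3          27       29     0.1379
4          41       29     4.9655
5          23       29     1.2414
6          26       29     0.3103
7          25       29     0.5517
8          35       29     1.2414
9          35       29     1.2414
Sum = 14.000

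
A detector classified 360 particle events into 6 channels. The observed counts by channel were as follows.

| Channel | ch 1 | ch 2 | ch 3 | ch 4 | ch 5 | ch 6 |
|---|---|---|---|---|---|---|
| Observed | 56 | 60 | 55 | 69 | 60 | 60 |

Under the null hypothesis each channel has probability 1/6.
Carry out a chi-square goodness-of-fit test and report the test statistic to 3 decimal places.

Under H₀ each category has probability 1/6, so each expected count is 360/6 = 60.
ch 1: (56 − 60)²/60 = 16/60 = 0.2667
ch 2: (60 − 60)²/60 = 0/60 = 0.0000
ch 3: (55 − 60)²/60 = 25/60 = 0.4167
ch 4: (69 − 60)²/60 = 81/60 = 1.3500
ch 5: (60 − 60)²/60 = 0/60 = 0.0000
ch 6: (60 − 60)²/60 = 0/60 = 0.0000
Sum = 2.033

2.033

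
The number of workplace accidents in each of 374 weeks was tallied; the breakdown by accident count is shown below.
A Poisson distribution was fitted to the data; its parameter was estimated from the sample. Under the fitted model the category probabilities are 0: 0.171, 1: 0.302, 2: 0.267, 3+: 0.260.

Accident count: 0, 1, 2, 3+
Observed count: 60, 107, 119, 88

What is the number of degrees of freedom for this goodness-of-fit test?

There are k = 4 categories and 1 parameter estimated from the data, so df = 4 − 1 − 1 = 2.

2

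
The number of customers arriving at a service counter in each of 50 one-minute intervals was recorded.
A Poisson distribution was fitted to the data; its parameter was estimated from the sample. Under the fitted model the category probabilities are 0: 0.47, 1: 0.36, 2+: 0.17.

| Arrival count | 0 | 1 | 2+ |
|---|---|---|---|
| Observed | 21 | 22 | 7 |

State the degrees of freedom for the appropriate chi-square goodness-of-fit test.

There are k = 3 categories and 1 parameter estimated from the data, so df = 3 − 1 − 1 = 1.

1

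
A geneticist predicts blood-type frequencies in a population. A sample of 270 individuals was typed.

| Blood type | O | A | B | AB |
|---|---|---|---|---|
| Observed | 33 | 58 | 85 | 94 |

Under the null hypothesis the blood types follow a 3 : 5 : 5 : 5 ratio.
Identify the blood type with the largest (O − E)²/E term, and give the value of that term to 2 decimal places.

AB, 4.81

Ratio total = 18. Expected counts: 270×3/18 = 45, 270×5/18 = 75, 270×5/18 = 75, 270×5/18 = 75.
O: (33 − 45)²/45 = 144/45 = 3.200
A: (58 − 75)²/75 = 289/75 = 3.853
B: (85 − 75)²/75 = 100/75 = 1.333
AB: (94 − 75)²/75 = 361/75 = 4.813
The largest term is for AB: 4.81.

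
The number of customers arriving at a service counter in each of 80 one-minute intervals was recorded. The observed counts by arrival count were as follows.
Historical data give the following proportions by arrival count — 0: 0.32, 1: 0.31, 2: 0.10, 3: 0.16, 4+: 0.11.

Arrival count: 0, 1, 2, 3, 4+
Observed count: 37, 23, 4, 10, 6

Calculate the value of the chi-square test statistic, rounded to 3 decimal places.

8.711

Expected counts E_i = n·p_i: 80×0.32 = 25.6, 80×0.31 = 24.8, 80×0.10 = 8, 80×0.16 = 12.8, 80×0.11 = 8.8.
0: (37 − 25.6)²/25.6 = 129.96/25.6 = 5.0766
1: (23 − 24.8)²/24.8 = 3.24/24.8 = 0.1306
2: (4 − 8)²/8 = 16/8 = 2.0000
3: (10 − 12.8)²/12.8 = 7.84/12.8 = 0.6125
4+: (6 − 8.8)²/8.8 = 7.84/8.8 = 0.8909
Sum = 8.711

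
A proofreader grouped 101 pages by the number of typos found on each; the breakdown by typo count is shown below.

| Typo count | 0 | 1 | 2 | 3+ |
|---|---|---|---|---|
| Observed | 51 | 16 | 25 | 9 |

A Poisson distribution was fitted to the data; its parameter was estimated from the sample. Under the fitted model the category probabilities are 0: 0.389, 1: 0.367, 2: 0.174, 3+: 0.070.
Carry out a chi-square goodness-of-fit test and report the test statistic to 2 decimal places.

Expected counts E_i = n·p_i: 101×0.389 = 39.289, 101×0.367 = 37.067, 101×0.174 = 17.574, 101×0.070 = 7.07.
cat         O        E   (O−E)²/E
0          51   39.289      3.491
1          16   37.067     11.973
2          25   17.574      3.138
3+          9     7.07      0.527
Sum = 19.13

19.13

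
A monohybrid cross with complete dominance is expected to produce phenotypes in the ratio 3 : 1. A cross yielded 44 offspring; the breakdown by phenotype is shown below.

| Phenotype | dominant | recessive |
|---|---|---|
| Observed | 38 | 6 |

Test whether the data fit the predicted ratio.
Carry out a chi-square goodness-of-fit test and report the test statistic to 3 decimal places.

Ratio total = 4. Expected counts: 44×3/4 = 33, 44×1/4 = 11.
dominant: (38 − 33)²/33 = 25/33 = 0.7576
recessive: (6 − 11)²/11 = 25/11 = 2.2727
Sum = 3.030

3.030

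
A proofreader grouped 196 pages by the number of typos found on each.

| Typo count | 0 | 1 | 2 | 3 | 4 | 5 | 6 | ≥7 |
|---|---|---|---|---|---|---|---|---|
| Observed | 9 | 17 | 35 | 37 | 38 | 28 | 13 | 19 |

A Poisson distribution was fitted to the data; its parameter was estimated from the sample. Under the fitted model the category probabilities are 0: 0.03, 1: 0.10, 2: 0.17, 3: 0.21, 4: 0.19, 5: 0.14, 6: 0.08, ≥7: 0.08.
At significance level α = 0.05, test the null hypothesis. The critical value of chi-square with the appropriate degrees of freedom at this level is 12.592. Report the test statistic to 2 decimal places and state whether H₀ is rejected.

3.69; do not reject

Expected counts E_i = n·p_i: 196×0.03 = 5.88, 196×0.10 = 19.6, 196×0.17 = 33.32, 196×0.21 = 41.16, 196×0.19 = 37.24, 196×0.14 = 27.44, 196×0.08 = 15.68, 196×0.08 = 15.68.
0: (9 − 5.88)²/5.88 = 9.7344/5.88 = 1.656
1: (17 − 19.6)²/19.6 = 6.76/19.6 = 0.345
2: (35 − 33.32)²/33.32 = 2.8224/33.32 = 0.085
3: (37 − 41.16)²/41.16 = 17.3056/41.16 = 0.420
4: (38 − 37.24)²/37.24 = 0.5776/37.24 = 0.016
5: (28 − 27.44)²/27.44 = 0.3136/27.44 = 0.011
6: (13 − 15.68)²/15.68 = 7.1824/15.68 = 0.458
≥7: (19 − 15.68)²/15.68 = 11.0224/15.68 = 0.703
Sum = 3.69
df = 6. Since 3.69 < 12.592, we do not reject H₀.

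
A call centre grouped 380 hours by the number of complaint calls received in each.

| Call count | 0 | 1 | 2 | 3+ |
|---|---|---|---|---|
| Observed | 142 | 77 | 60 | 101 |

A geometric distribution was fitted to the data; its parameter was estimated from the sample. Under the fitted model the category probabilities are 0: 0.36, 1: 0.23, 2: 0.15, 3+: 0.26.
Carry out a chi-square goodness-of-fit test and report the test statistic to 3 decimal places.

1.642

Expected counts E_i = n·p_i: 380×0.36 = 136.8, 380×0.23 = 87.4, 380×0.15 = 57, 380×0.26 = 98.8.
χ² = (142−136.8)²/136.8 + (77−87.4)²/87.4 + (60−57)²/57 + (101−98.8)²/98.8
   = 0.1977 + 1.2375 + 0.1579 + 0.0490
Sum = 1.642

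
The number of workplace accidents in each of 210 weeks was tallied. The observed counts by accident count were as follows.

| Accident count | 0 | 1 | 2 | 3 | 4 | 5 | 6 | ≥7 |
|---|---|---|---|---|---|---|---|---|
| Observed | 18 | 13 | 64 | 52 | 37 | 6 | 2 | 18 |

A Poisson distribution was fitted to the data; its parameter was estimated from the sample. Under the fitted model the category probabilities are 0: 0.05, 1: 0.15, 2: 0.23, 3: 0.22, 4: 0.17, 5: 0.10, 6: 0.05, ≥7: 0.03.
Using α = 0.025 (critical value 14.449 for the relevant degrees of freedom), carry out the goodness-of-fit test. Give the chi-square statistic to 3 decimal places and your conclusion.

61.425; reject

Expected counts E_i = n·p_i: 210×0.05 = 10.5, 210×0.15 = 31.5, 210×0.23 = 48.3, 210×0.22 = 46.2, 210×0.17 = 35.7, 210×0.10 = 21, 210×0.05 = 10.5, 210×0.03 = 6.3.
χ² = (18−10.5)²/10.5 + (13−31.5)²/31.5 + (64−48.3)²/48.3 + (52−46.2)²/46.2 + (37−35.7)²/35.7 + (6−21)²/21 + (2−10.5)²/10.5 + (18−6.3)²/6.3
   = 5.3571 + 10.8651 + 5.1033 + 0.7281 + 0.0473 + 10.7143 + 6.8810 + 21.7286
Sum = 61.425
df = 6. Since 61.425 > 14.449, we reject H₀.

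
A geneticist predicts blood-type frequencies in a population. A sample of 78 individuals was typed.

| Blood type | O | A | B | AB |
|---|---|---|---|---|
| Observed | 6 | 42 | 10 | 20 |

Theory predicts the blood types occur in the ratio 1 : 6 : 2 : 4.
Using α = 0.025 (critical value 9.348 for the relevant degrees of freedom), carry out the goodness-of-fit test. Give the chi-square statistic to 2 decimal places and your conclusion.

Ratio total = 13. Expected counts: 78×1/13 = 6, 78×6/13 = 36, 78×2/13 = 12, 78×4/13 = 24.
cat         O        E   (O−E)²/E
O           6        6      0.000
A          42       36      1.000
B          10       12      0.333
AB         20       24      0.667
Sum = 2.00
df = 3. Since 2.00 < 9.348, we do not reject H₀.

2.00; do not reject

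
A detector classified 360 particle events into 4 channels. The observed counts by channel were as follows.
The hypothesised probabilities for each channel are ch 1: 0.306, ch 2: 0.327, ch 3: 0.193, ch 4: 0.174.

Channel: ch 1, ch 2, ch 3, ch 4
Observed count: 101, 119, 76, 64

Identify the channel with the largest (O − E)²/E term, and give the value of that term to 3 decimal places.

ch 1, 0.762

Expected counts E_i = n·p_i: 360×0.306 = 110.16, 360×0.327 = 117.72, 360×0.193 = 69.48, 360×0.174 = 62.64.
cat         O        E   (O−E)²/E
ch 1      101   110.16     0.7617
ch 2      119   117.72     0.0139
ch 3       76    69.48     0.6118
ch 4       64    62.64     0.0295
The largest term is for ch 1: 0.762.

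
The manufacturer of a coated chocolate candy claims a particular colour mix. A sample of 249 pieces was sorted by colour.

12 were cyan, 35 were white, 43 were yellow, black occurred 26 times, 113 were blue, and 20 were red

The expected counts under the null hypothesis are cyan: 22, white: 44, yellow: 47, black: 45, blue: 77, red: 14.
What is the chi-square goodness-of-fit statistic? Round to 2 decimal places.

cyan: (12 − 22)²/22 = 100/22 = 4.545
white: (35 − 44)²/44 = 81/44 = 1.841
yellow: (43 − 47)²/47 = 16/47 = 0.340
black: (26 − 45)²/45 = 361/45 = 8.022
blue: (113 − 77)²/77 = 1296/77 = 16.831
red: (20 − 14)²/14 = 36/14 = 2.571
Sum = 34.15

34.15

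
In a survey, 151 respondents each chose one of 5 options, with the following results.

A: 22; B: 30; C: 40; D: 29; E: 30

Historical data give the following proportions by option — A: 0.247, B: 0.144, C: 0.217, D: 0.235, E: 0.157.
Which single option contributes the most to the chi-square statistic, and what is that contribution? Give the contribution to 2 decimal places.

A, 6.27

Expected counts E_i = n·p_i: 151×0.247 = 37.297, 151×0.144 = 21.744, 151×0.217 = 32.767, 151×0.235 = 35.485, 151×0.157 = 23.707.
A: (22 − 37.297)²/37.297 = 233.998209/37.297 = 6.274
B: (30 − 21.744)²/21.744 = 68.161536/21.744 = 3.135
C: (40 − 32.767)²/32.767 = 52.316289/32.767 = 1.597
D: (29 − 35.485)²/35.485 = 42.055225/35.485 = 1.185
E: (30 − 23.707)²/23.707 = 39.601849/23.707 = 1.670
The largest term is for A: 6.27.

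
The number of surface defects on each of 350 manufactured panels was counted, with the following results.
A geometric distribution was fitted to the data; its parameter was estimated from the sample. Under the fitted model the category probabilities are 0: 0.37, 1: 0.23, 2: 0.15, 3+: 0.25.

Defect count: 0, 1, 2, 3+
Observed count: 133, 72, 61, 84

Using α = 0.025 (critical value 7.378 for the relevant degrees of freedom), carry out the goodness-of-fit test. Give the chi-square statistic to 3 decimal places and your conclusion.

Expected counts E_i = n·p_i: 350×0.37 = 129.5, 350×0.23 = 80.5, 350×0.15 = 52.5, 350×0.25 = 87.5.
cat         O        E   (O−E)²/E
0         133    129.5     0.0946
1          72     80.5     0.8975
2          61     52.5     1.3762
3+         84     87.5     0.1400
Sum = 2.508
df = 2. Since 2.508 < 7.378, we do not reject H₀.

2.508; do not reject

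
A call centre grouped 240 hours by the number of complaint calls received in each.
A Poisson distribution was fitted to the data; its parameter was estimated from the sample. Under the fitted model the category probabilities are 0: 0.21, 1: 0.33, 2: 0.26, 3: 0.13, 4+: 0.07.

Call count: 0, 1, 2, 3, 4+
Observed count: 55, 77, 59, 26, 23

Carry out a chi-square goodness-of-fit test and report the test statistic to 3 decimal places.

3.821

Expected counts E_i = n·p_i: 240×0.21 = 50.4, 240×0.33 = 79.2, 240×0.26 = 62.4, 240×0.13 = 31.2, 240×0.07 = 16.8.
0: (55 − 50.4)²/50.4 = 21.16/50.4 = 0.4198
1: (77 − 79.2)²/79.2 = 4.84/79.2 = 0.0611
2: (59 − 62.4)²/62.4 = 11.56/62.4 = 0.1853
3: (26 − 31.2)²/31.2 = 27.04/31.2 = 0.8667
4+: (23 − 16.8)²/16.8 = 38.44/16.8 = 2.2881
Sum = 3.821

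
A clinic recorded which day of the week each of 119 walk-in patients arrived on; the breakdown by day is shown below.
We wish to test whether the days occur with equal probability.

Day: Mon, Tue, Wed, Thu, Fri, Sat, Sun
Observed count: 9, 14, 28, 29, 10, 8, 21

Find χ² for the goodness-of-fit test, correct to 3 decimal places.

28.471

Under H₀ each category has probability 1/7, so each expected count is 119/7 = 17.
cat         O        E   (O−E)²/E
Mon         9       17     3.7647
Tue        14       17     0.5294
Wed        28       17     7.1176
Thu        29       17     8.4706
Fri        10       17     2.8824
Sat         8       17     4.7647
Sun        21       17     0.9412
Sum = 28.471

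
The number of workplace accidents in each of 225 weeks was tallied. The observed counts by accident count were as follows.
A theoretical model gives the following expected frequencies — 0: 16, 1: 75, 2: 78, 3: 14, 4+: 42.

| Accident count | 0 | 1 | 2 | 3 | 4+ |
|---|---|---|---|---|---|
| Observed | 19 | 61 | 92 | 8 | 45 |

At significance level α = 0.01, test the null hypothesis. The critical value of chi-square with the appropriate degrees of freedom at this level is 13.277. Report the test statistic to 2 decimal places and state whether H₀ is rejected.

cat         O        E   (O−E)²/E
0          19       16      0.563
1          61       75      2.613
2          92       78      2.513
3           8       14      2.571
4+         45       42      0.214
Sum = 8.47
df = 4. Since 8.47 < 13.277, we do not reject H₀.

8.47; do not reject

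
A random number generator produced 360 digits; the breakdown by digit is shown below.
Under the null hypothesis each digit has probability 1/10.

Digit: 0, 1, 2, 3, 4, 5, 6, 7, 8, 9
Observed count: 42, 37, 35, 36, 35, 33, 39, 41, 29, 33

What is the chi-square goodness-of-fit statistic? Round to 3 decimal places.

3.889

Expected count for each of the 10 categories: 360/10 = 36.
cat         O        E   (O−E)²/E
0          42       36     1.0000
1          37       36     0.0278
2          35       36     0.0278
3          36       36     0.0000
4          35       36     0.0278
5          33       36     0.2500
6          39       36     0.2500
7          41       36     0.6944
8          29       36     1.3611
9          33       36     0.2500
Sum = 3.889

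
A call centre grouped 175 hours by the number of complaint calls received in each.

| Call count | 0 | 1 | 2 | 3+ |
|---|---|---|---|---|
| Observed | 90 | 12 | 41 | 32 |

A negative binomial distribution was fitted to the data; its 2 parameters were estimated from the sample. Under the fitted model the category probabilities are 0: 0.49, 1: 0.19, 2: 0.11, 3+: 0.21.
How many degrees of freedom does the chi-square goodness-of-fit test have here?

There are k = 4 categories and 2 parameters estimated from the data, so df = 4 − 1 − 2 = 1.

1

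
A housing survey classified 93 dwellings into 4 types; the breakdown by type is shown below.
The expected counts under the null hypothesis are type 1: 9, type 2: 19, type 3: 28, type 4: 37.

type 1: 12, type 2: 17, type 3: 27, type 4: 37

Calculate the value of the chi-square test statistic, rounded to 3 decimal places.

1.246

type 1: (12 − 9)²/9 = 9/9 = 1.0000
type 2: (17 − 19)²/19 = 4/19 = 0.2105
type 3: (27 − 28)²/28 = 1/28 = 0.0357
type 4: (37 − 37)²/37 = 0/37 = 0.0000
Sum = 1.246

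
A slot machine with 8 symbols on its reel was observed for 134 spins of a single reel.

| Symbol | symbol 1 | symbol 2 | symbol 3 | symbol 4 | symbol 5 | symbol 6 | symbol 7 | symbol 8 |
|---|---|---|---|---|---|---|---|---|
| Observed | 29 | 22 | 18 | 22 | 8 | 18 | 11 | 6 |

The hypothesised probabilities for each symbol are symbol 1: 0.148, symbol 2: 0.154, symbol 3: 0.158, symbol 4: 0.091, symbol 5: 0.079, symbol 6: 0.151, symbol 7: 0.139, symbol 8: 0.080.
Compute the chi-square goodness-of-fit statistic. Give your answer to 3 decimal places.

18.768

Expected counts E_i = n·p_i: 134×0.148 = 19.832, 134×0.154 = 20.636, 134×0.158 = 21.172, 134×0.091 = 12.194, 134×0.079 = 10.586, 134×0.151 = 20.234, 134×0.139 = 18.626, 134×0.080 = 10.72.
cat           O        E   (O−E)²/E
symbol 1     29   19.832     4.2382
symbol 2     22   20.636     0.0902
symbol 3     18   21.172     0.4752
symbol 4     22   12.194     7.8857
symbol 5      8   10.586     0.6317
symbol 6     18   20.234     0.2467
symbol 7     11   18.626     3.1223
symbol 8      6    10.72     2.0782
Sum = 18.768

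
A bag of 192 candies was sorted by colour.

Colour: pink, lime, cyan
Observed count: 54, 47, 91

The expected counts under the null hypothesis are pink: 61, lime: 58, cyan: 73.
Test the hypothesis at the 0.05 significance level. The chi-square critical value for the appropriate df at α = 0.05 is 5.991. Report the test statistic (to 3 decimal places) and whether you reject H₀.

7.328; reject

pink: (54 − 61)²/61 = 49/61 = 0.8033
lime: (47 − 58)²/58 = 121/58 = 2.0862
cyan: (91 − 73)²/73 = 324/73 = 4.4384
Sum = 7.328
df = 2. Since 7.328 > 5.991, we reject H₀.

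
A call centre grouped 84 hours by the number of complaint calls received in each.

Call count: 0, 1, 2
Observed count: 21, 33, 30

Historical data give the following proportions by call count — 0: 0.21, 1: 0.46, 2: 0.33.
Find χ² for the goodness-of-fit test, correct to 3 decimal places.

1.651

Expected counts E_i = n·p_i: 84×0.21 = 17.64, 84×0.46 = 38.64, 84×0.33 = 27.72.
χ² = (21−17.64)²/17.64 + (33−38.64)²/38.64 + (30−27.72)²/27.72
   = 0.6400 + 0.8232 + 0.1875
Sum = 1.651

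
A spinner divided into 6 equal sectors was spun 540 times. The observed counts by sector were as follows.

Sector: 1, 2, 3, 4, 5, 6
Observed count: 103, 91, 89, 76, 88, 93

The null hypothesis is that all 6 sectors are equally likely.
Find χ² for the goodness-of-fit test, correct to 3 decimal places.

4.222

Under H₀ each category has probability 1/6, so each expected count is 540/6 = 90.
cat         O        E   (O−E)²/E
1         103       90     1.8778
2          91       90     0.0111
3          89       90     0.0111
4          76       90     2.1778
5          88       90     0.0444
6          93       90     0.1000
Sum = 4.222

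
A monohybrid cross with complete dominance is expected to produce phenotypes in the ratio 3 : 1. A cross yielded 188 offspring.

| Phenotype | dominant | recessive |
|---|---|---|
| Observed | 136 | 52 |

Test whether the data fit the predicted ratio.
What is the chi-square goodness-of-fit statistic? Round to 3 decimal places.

0.709

Ratio total = 4. Expected counts: 188×3/4 = 141, 188×1/4 = 47.
χ² = (136−141)²/141 + (52−47)²/47
   = 0.1773 + 0.5319
Sum = 0.709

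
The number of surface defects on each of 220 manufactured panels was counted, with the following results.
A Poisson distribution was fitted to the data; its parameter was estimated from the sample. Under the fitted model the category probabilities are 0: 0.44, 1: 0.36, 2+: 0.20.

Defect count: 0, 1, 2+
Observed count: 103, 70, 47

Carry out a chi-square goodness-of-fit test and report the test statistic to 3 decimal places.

1.670

Expected counts E_i = n·p_i: 220×0.44 = 96.8, 220×0.36 = 79.2, 220×0.20 = 44.
0: (103 − 96.8)²/96.8 = 38.44/96.8 = 0.3971
1: (70 − 79.2)²/79.2 = 84.64/79.2 = 1.0687
2+: (47 − 44)²/44 = 9/44 = 0.2045
Sum = 1.670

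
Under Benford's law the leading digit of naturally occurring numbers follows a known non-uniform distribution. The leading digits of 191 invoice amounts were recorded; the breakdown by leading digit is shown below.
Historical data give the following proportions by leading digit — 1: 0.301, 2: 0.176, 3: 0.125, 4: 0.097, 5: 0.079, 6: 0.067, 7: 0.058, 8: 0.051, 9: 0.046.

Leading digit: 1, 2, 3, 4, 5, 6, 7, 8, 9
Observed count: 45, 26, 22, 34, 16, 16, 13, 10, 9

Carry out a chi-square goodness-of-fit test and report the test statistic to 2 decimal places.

18.71

Expected counts E_i = n·p_i: 191×0.301 = 57.491, 191×0.176 = 33.616, 191×0.125 = 23.875, 191×0.097 = 18.527, 191×0.079 = 15.089, 191×0.067 = 12.797, 191×0.058 = 11.078, 191×0.051 = 9.741, 191×0.046 = 8.786.
cat         O        E   (O−E)²/E
1          45   57.491      2.714
2          26   33.616      1.725
3          22   23.875      0.147
4          34   18.527     12.922
5          16   15.089      0.055
6          16   12.797      0.802
7          13   11.078      0.333
8          10    9.741      0.007
9           9    8.786      0.005
Sum = 18.71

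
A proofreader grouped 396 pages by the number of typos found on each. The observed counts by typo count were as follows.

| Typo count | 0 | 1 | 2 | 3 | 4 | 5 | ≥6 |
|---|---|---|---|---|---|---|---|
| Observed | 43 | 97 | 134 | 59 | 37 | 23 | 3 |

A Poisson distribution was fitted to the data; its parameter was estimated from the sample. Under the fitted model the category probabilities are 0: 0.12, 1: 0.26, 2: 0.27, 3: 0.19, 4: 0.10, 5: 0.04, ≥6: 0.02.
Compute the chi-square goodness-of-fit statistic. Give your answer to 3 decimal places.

17.602

Expected counts E_i = n·p_i: 396×0.12 = 47.52, 396×0.26 = 102.96, 396×0.27 = 106.92, 396×0.19 = 75.24, 396×0.10 = 39.6, 396×0.04 = 15.84, 396×0.02 = 7.92.
χ² = (43−47.52)²/47.52 + (97−102.96)²/102.96 + (134−106.92)²/106.92 + (59−75.24)²/75.24 + (37−39.6)²/39.6 + (23−15.84)²/15.84 + (3−7.92)²/7.92
   = 0.4299 + 0.3450 + 6.8586 + 3.5053 + 0.1707 + 3.2365 + 3.0564
Sum = 17.602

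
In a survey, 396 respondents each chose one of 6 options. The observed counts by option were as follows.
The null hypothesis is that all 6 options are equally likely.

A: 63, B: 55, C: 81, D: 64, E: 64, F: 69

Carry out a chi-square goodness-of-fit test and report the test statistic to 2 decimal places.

Expected count for each of the 6 categories: 396/6 = 66.
χ² = (63−66)²/66 + (55−66)²/66 + (81−66)²/66 + (64−66)²/66 + (64−66)²/66 + (69−66)²/66
   = 0.136 + 1.833 + 3.409 + 0.061 + 0.061 + 0.136
Sum = 5.64

5.64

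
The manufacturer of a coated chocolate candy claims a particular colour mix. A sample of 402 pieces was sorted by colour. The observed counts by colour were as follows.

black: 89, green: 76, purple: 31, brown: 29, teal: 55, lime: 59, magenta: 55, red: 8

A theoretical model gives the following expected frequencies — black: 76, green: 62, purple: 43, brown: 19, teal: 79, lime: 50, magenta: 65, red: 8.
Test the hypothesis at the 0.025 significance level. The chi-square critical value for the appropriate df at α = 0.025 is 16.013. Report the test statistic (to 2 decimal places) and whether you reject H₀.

χ² = (89−76)²/76 + (76−62)²/62 + (31−43)²/43 + (29−19)²/19 + (55−79)²/79 + (59−50)²/50 + (55−65)²/65 + (8−8)²/8
   = 2.224 + 3.161 + 3.349 + 5.263 + 7.291 + 1.620 + 1.538 + 0.000
Sum = 24.45
df = 7. Since 24.45 > 16.013, we reject H₀.

24.45; reject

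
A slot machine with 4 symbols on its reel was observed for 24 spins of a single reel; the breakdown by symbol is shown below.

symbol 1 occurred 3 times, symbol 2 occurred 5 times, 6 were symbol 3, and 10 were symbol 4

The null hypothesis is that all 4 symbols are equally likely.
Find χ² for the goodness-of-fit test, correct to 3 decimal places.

4.333

Expected count for each of the 4 categories: 24/4 = 6.
cat           O        E   (O−E)²/E
symbol 1      3        6     1.5000
symbol 2      5        6     0.1667
symbol 3      6        6     0.0000
symbol 4     10        6     2.6667
Sum = 4.333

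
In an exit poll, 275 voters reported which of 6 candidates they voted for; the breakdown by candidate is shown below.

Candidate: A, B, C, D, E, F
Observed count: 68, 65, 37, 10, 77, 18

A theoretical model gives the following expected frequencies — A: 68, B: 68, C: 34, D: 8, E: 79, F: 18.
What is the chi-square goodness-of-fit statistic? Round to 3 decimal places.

A: (68 − 68)²/68 = 0/68 = 0.0000
B: (65 − 68)²/68 = 9/68 = 0.1324
C: (37 − 34)²/34 = 9/34 = 0.2647
D: (10 − 8)²/8 = 4/8 = 0.5000
E: (77 − 79)²/79 = 4/79 = 0.0506
F: (18 − 18)²/18 = 0/18 = 0.0000
Sum = 0.948

0.948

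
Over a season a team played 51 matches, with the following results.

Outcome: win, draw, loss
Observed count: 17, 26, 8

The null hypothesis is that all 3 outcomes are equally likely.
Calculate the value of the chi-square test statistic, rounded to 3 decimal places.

9.529

Under H₀ each category has probability 1/3, so each expected count is 51/3 = 17.
win: (17 − 17)²/17 = 0/17 = 0.0000
draw: (26 − 17)²/17 = 81/17 = 4.7647
loss: (8 − 17)²/17 = 81/17 = 4.7647
Sum = 9.529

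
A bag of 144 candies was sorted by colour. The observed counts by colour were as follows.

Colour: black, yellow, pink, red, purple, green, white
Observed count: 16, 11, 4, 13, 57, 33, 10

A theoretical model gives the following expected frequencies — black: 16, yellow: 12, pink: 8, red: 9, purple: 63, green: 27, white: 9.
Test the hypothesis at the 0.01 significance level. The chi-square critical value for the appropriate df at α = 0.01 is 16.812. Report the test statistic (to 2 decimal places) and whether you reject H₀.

5.88; do not reject

cat         O        E   (O−E)²/E
black      16       16      0.000
yellow     11       12      0.083
pink        4        8      2.000
red        13        9      1.778
purple     57       63      0.571
green      33       27      1.333
white      10        9      0.111
Sum = 5.88
df = 6. Since 5.88 < 16.812, we do not reject H₀.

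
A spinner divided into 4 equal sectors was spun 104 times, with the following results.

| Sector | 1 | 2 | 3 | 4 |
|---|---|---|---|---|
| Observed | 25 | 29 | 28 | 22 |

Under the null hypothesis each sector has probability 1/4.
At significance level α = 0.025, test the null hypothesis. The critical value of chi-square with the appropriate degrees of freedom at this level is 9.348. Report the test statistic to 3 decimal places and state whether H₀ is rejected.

1.154; do not reject

Under H₀ each category has probability 1/4, so each expected count is 104/4 = 26.
χ² = (25−26)²/26 + (29−26)²/26 + (28−26)²/26 + (22−26)²/26
   = 0.0385 + 0.3462 + 0.1538 + 0.6154
Sum = 1.154
df = 3. Since 1.154 < 9.348, we do not reject H₀.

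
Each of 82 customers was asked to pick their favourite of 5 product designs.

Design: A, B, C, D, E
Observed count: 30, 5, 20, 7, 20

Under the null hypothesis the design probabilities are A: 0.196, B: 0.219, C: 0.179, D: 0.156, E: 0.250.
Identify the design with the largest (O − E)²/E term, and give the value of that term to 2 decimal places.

Expected counts E_i = n·p_i: 82×0.196 = 16.072, 82×0.219 = 17.958, 82×0.179 = 14.678, 82×0.156 = 12.792, 82×0.250 = 20.5.
χ² = (30−16.072)²/16.072 + (5−17.958)²/17.958 + (20−14.678)²/14.678 + (7−12.792)²/12.792 + (20−20.5)²/20.5
   = 12.070 + 9.350 + 1.930 + 2.623 + 0.012
The largest term is for A: 12.07.

A, 12.07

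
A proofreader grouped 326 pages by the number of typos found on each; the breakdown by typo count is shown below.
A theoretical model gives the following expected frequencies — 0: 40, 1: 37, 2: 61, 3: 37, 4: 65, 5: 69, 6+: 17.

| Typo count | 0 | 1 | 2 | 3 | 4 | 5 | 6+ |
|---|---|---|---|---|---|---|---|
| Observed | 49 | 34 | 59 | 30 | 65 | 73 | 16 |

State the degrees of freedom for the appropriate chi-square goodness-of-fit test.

6

There are k = 7 categories and no parameters were estimated from the data, so df = 7 − 1 = 6.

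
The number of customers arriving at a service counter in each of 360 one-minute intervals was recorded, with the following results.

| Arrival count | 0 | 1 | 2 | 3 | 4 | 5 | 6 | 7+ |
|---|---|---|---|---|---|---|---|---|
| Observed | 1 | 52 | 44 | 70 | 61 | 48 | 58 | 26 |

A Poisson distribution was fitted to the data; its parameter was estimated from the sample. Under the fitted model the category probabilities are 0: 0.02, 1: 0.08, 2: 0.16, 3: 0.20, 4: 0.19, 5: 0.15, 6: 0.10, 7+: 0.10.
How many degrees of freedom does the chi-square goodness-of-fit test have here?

There are k = 8 categories and 1 parameter estimated from the data, so df = 8 − 1 − 1 = 6.

6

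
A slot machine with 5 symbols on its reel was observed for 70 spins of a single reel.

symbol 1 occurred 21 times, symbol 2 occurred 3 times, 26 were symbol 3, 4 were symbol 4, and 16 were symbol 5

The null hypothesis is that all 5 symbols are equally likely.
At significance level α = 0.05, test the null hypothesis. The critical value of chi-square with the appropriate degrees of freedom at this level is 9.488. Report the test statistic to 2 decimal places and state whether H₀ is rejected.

Expected count for each of the 5 categories: 70/5 = 14.
χ² = (21−14)²/14 + (3−14)²/14 + (26−14)²/14 + (4−14)²/14 + (16−14)²/14
   = 3.500 + 8.643 + 10.286 + 7.143 + 0.286
Sum = 29.86
df = 4. Since 29.86 > 9.488, we reject H₀.

29.86; reject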